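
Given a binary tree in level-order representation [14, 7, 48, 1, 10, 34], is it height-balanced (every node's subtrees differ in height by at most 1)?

Tree (level-order array): [14, 7, 48, 1, 10, 34]
Definition: a tree is height-balanced if, at every node, |h(left) - h(right)| <= 1 (empty subtree has height -1).
Bottom-up per-node check:
  node 1: h_left=-1, h_right=-1, diff=0 [OK], height=0
  node 10: h_left=-1, h_right=-1, diff=0 [OK], height=0
  node 7: h_left=0, h_right=0, diff=0 [OK], height=1
  node 34: h_left=-1, h_right=-1, diff=0 [OK], height=0
  node 48: h_left=0, h_right=-1, diff=1 [OK], height=1
  node 14: h_left=1, h_right=1, diff=0 [OK], height=2
All nodes satisfy the balance condition.
Result: Balanced


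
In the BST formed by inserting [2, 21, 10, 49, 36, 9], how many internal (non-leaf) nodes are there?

Tree built from: [2, 21, 10, 49, 36, 9]
Tree (level-order array): [2, None, 21, 10, 49, 9, None, 36]
Rule: An internal node has at least one child.
Per-node child counts:
  node 2: 1 child(ren)
  node 21: 2 child(ren)
  node 10: 1 child(ren)
  node 9: 0 child(ren)
  node 49: 1 child(ren)
  node 36: 0 child(ren)
Matching nodes: [2, 21, 10, 49]
Count of internal (non-leaf) nodes: 4


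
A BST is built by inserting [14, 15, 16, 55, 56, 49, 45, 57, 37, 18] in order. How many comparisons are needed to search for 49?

Search path for 49: 14 -> 15 -> 16 -> 55 -> 49
Found: True
Comparisons: 5


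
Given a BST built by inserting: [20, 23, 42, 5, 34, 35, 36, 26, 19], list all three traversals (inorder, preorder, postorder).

Tree insertion order: [20, 23, 42, 5, 34, 35, 36, 26, 19]
Tree (level-order array): [20, 5, 23, None, 19, None, 42, None, None, 34, None, 26, 35, None, None, None, 36]
Inorder (L, root, R): [5, 19, 20, 23, 26, 34, 35, 36, 42]
Preorder (root, L, R): [20, 5, 19, 23, 42, 34, 26, 35, 36]
Postorder (L, R, root): [19, 5, 26, 36, 35, 34, 42, 23, 20]


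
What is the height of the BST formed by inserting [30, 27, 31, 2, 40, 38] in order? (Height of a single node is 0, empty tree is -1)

Insertion order: [30, 27, 31, 2, 40, 38]
Tree (level-order array): [30, 27, 31, 2, None, None, 40, None, None, 38]
Compute height bottom-up (empty subtree = -1):
  height(2) = 1 + max(-1, -1) = 0
  height(27) = 1 + max(0, -1) = 1
  height(38) = 1 + max(-1, -1) = 0
  height(40) = 1 + max(0, -1) = 1
  height(31) = 1 + max(-1, 1) = 2
  height(30) = 1 + max(1, 2) = 3
Height = 3


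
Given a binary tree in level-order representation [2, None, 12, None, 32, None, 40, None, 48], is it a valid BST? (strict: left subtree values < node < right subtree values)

Level-order array: [2, None, 12, None, 32, None, 40, None, 48]
Validate using subtree bounds (lo, hi): at each node, require lo < value < hi,
then recurse left with hi=value and right with lo=value.
Preorder trace (stopping at first violation):
  at node 2 with bounds (-inf, +inf): OK
  at node 12 with bounds (2, +inf): OK
  at node 32 with bounds (12, +inf): OK
  at node 40 with bounds (32, +inf): OK
  at node 48 with bounds (40, +inf): OK
No violation found at any node.
Result: Valid BST


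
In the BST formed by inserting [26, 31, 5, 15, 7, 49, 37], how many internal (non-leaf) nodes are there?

Tree built from: [26, 31, 5, 15, 7, 49, 37]
Tree (level-order array): [26, 5, 31, None, 15, None, 49, 7, None, 37]
Rule: An internal node has at least one child.
Per-node child counts:
  node 26: 2 child(ren)
  node 5: 1 child(ren)
  node 15: 1 child(ren)
  node 7: 0 child(ren)
  node 31: 1 child(ren)
  node 49: 1 child(ren)
  node 37: 0 child(ren)
Matching nodes: [26, 5, 15, 31, 49]
Count of internal (non-leaf) nodes: 5


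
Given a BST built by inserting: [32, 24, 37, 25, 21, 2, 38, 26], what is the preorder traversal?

Tree insertion order: [32, 24, 37, 25, 21, 2, 38, 26]
Tree (level-order array): [32, 24, 37, 21, 25, None, 38, 2, None, None, 26]
Preorder traversal: [32, 24, 21, 2, 25, 26, 37, 38]


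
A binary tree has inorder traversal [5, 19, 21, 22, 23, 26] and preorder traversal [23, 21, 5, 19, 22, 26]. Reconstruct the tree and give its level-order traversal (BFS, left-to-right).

Inorder:  [5, 19, 21, 22, 23, 26]
Preorder: [23, 21, 5, 19, 22, 26]
Algorithm: preorder visits root first, so consume preorder in order;
for each root, split the current inorder slice at that value into
left-subtree inorder and right-subtree inorder, then recurse.
Recursive splits:
  root=23; inorder splits into left=[5, 19, 21, 22], right=[26]
  root=21; inorder splits into left=[5, 19], right=[22]
  root=5; inorder splits into left=[], right=[19]
  root=19; inorder splits into left=[], right=[]
  root=22; inorder splits into left=[], right=[]
  root=26; inorder splits into left=[], right=[]
Reconstructed level-order: [23, 21, 26, 5, 22, 19]


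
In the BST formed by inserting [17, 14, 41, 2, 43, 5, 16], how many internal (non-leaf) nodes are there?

Tree built from: [17, 14, 41, 2, 43, 5, 16]
Tree (level-order array): [17, 14, 41, 2, 16, None, 43, None, 5]
Rule: An internal node has at least one child.
Per-node child counts:
  node 17: 2 child(ren)
  node 14: 2 child(ren)
  node 2: 1 child(ren)
  node 5: 0 child(ren)
  node 16: 0 child(ren)
  node 41: 1 child(ren)
  node 43: 0 child(ren)
Matching nodes: [17, 14, 2, 41]
Count of internal (non-leaf) nodes: 4


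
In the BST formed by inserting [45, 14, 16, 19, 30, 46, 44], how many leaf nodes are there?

Tree built from: [45, 14, 16, 19, 30, 46, 44]
Tree (level-order array): [45, 14, 46, None, 16, None, None, None, 19, None, 30, None, 44]
Rule: A leaf has 0 children.
Per-node child counts:
  node 45: 2 child(ren)
  node 14: 1 child(ren)
  node 16: 1 child(ren)
  node 19: 1 child(ren)
  node 30: 1 child(ren)
  node 44: 0 child(ren)
  node 46: 0 child(ren)
Matching nodes: [44, 46]
Count of leaf nodes: 2


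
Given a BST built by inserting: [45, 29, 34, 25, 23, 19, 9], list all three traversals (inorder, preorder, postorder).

Tree insertion order: [45, 29, 34, 25, 23, 19, 9]
Tree (level-order array): [45, 29, None, 25, 34, 23, None, None, None, 19, None, 9]
Inorder (L, root, R): [9, 19, 23, 25, 29, 34, 45]
Preorder (root, L, R): [45, 29, 25, 23, 19, 9, 34]
Postorder (L, R, root): [9, 19, 23, 25, 34, 29, 45]


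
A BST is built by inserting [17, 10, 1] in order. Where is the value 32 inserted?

Starting tree (level order): [17, 10, None, 1]
Insertion path: 17
Result: insert 32 as right child of 17
Final tree (level order): [17, 10, 32, 1]


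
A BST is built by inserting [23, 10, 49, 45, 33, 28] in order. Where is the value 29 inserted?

Starting tree (level order): [23, 10, 49, None, None, 45, None, 33, None, 28]
Insertion path: 23 -> 49 -> 45 -> 33 -> 28
Result: insert 29 as right child of 28
Final tree (level order): [23, 10, 49, None, None, 45, None, 33, None, 28, None, None, 29]


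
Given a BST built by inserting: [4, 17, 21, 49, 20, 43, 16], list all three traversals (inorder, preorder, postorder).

Tree insertion order: [4, 17, 21, 49, 20, 43, 16]
Tree (level-order array): [4, None, 17, 16, 21, None, None, 20, 49, None, None, 43]
Inorder (L, root, R): [4, 16, 17, 20, 21, 43, 49]
Preorder (root, L, R): [4, 17, 16, 21, 20, 49, 43]
Postorder (L, R, root): [16, 20, 43, 49, 21, 17, 4]


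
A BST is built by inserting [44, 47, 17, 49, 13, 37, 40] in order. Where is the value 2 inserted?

Starting tree (level order): [44, 17, 47, 13, 37, None, 49, None, None, None, 40]
Insertion path: 44 -> 17 -> 13
Result: insert 2 as left child of 13
Final tree (level order): [44, 17, 47, 13, 37, None, 49, 2, None, None, 40]


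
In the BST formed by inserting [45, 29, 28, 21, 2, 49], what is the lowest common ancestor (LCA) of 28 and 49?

Tree insertion order: [45, 29, 28, 21, 2, 49]
Tree (level-order array): [45, 29, 49, 28, None, None, None, 21, None, 2]
In a BST, the LCA of p=28, q=49 is the first node v on the
root-to-leaf path with p <= v <= q (go left if both < v, right if both > v).
Walk from root:
  at 45: 28 <= 45 <= 49, this is the LCA
LCA = 45


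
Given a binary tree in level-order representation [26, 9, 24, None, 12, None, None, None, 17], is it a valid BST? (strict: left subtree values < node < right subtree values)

Level-order array: [26, 9, 24, None, 12, None, None, None, 17]
Validate using subtree bounds (lo, hi): at each node, require lo < value < hi,
then recurse left with hi=value and right with lo=value.
Preorder trace (stopping at first violation):
  at node 26 with bounds (-inf, +inf): OK
  at node 9 with bounds (-inf, 26): OK
  at node 12 with bounds (9, 26): OK
  at node 17 with bounds (12, 26): OK
  at node 24 with bounds (26, +inf): VIOLATION
Node 24 violates its bound: not (26 < 24 < +inf).
Result: Not a valid BST


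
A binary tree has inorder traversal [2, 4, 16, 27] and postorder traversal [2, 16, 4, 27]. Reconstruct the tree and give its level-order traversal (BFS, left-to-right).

Inorder:   [2, 4, 16, 27]
Postorder: [2, 16, 4, 27]
Algorithm: postorder visits root last, so walk postorder right-to-left;
each value is the root of the current inorder slice — split it at that
value, recurse on the right subtree first, then the left.
Recursive splits:
  root=27; inorder splits into left=[2, 4, 16], right=[]
  root=4; inorder splits into left=[2], right=[16]
  root=16; inorder splits into left=[], right=[]
  root=2; inorder splits into left=[], right=[]
Reconstructed level-order: [27, 4, 2, 16]


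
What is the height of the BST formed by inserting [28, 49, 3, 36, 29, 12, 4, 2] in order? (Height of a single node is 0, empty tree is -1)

Insertion order: [28, 49, 3, 36, 29, 12, 4, 2]
Tree (level-order array): [28, 3, 49, 2, 12, 36, None, None, None, 4, None, 29]
Compute height bottom-up (empty subtree = -1):
  height(2) = 1 + max(-1, -1) = 0
  height(4) = 1 + max(-1, -1) = 0
  height(12) = 1 + max(0, -1) = 1
  height(3) = 1 + max(0, 1) = 2
  height(29) = 1 + max(-1, -1) = 0
  height(36) = 1 + max(0, -1) = 1
  height(49) = 1 + max(1, -1) = 2
  height(28) = 1 + max(2, 2) = 3
Height = 3


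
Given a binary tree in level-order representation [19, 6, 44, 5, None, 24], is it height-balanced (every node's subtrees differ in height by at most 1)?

Tree (level-order array): [19, 6, 44, 5, None, 24]
Definition: a tree is height-balanced if, at every node, |h(left) - h(right)| <= 1 (empty subtree has height -1).
Bottom-up per-node check:
  node 5: h_left=-1, h_right=-1, diff=0 [OK], height=0
  node 6: h_left=0, h_right=-1, diff=1 [OK], height=1
  node 24: h_left=-1, h_right=-1, diff=0 [OK], height=0
  node 44: h_left=0, h_right=-1, diff=1 [OK], height=1
  node 19: h_left=1, h_right=1, diff=0 [OK], height=2
All nodes satisfy the balance condition.
Result: Balanced


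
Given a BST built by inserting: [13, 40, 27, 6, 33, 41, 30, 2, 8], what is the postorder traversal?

Tree insertion order: [13, 40, 27, 6, 33, 41, 30, 2, 8]
Tree (level-order array): [13, 6, 40, 2, 8, 27, 41, None, None, None, None, None, 33, None, None, 30]
Postorder traversal: [2, 8, 6, 30, 33, 27, 41, 40, 13]


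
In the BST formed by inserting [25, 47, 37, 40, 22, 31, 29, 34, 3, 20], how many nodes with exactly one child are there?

Tree built from: [25, 47, 37, 40, 22, 31, 29, 34, 3, 20]
Tree (level-order array): [25, 22, 47, 3, None, 37, None, None, 20, 31, 40, None, None, 29, 34]
Rule: These are nodes with exactly 1 non-null child.
Per-node child counts:
  node 25: 2 child(ren)
  node 22: 1 child(ren)
  node 3: 1 child(ren)
  node 20: 0 child(ren)
  node 47: 1 child(ren)
  node 37: 2 child(ren)
  node 31: 2 child(ren)
  node 29: 0 child(ren)
  node 34: 0 child(ren)
  node 40: 0 child(ren)
Matching nodes: [22, 3, 47]
Count of nodes with exactly one child: 3


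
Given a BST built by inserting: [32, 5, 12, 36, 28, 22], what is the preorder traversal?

Tree insertion order: [32, 5, 12, 36, 28, 22]
Tree (level-order array): [32, 5, 36, None, 12, None, None, None, 28, 22]
Preorder traversal: [32, 5, 12, 28, 22, 36]


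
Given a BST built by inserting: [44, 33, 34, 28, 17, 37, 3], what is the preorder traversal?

Tree insertion order: [44, 33, 34, 28, 17, 37, 3]
Tree (level-order array): [44, 33, None, 28, 34, 17, None, None, 37, 3]
Preorder traversal: [44, 33, 28, 17, 3, 34, 37]


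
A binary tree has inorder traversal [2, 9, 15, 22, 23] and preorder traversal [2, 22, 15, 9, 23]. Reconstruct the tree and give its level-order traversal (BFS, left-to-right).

Inorder:  [2, 9, 15, 22, 23]
Preorder: [2, 22, 15, 9, 23]
Algorithm: preorder visits root first, so consume preorder in order;
for each root, split the current inorder slice at that value into
left-subtree inorder and right-subtree inorder, then recurse.
Recursive splits:
  root=2; inorder splits into left=[], right=[9, 15, 22, 23]
  root=22; inorder splits into left=[9, 15], right=[23]
  root=15; inorder splits into left=[9], right=[]
  root=9; inorder splits into left=[], right=[]
  root=23; inorder splits into left=[], right=[]
Reconstructed level-order: [2, 22, 15, 23, 9]


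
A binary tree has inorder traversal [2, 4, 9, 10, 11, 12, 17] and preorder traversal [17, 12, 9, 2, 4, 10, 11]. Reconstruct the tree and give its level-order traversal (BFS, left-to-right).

Inorder:  [2, 4, 9, 10, 11, 12, 17]
Preorder: [17, 12, 9, 2, 4, 10, 11]
Algorithm: preorder visits root first, so consume preorder in order;
for each root, split the current inorder slice at that value into
left-subtree inorder and right-subtree inorder, then recurse.
Recursive splits:
  root=17; inorder splits into left=[2, 4, 9, 10, 11, 12], right=[]
  root=12; inorder splits into left=[2, 4, 9, 10, 11], right=[]
  root=9; inorder splits into left=[2, 4], right=[10, 11]
  root=2; inorder splits into left=[], right=[4]
  root=4; inorder splits into left=[], right=[]
  root=10; inorder splits into left=[], right=[11]
  root=11; inorder splits into left=[], right=[]
Reconstructed level-order: [17, 12, 9, 2, 10, 4, 11]


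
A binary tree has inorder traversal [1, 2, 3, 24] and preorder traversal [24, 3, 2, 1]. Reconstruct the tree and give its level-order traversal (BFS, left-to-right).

Inorder:  [1, 2, 3, 24]
Preorder: [24, 3, 2, 1]
Algorithm: preorder visits root first, so consume preorder in order;
for each root, split the current inorder slice at that value into
left-subtree inorder and right-subtree inorder, then recurse.
Recursive splits:
  root=24; inorder splits into left=[1, 2, 3], right=[]
  root=3; inorder splits into left=[1, 2], right=[]
  root=2; inorder splits into left=[1], right=[]
  root=1; inorder splits into left=[], right=[]
Reconstructed level-order: [24, 3, 2, 1]


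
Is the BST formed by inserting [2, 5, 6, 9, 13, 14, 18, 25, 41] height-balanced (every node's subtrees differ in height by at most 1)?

Tree (level-order array): [2, None, 5, None, 6, None, 9, None, 13, None, 14, None, 18, None, 25, None, 41]
Definition: a tree is height-balanced if, at every node, |h(left) - h(right)| <= 1 (empty subtree has height -1).
Bottom-up per-node check:
  node 41: h_left=-1, h_right=-1, diff=0 [OK], height=0
  node 25: h_left=-1, h_right=0, diff=1 [OK], height=1
  node 18: h_left=-1, h_right=1, diff=2 [FAIL (|-1-1|=2 > 1)], height=2
  node 14: h_left=-1, h_right=2, diff=3 [FAIL (|-1-2|=3 > 1)], height=3
  node 13: h_left=-1, h_right=3, diff=4 [FAIL (|-1-3|=4 > 1)], height=4
  node 9: h_left=-1, h_right=4, diff=5 [FAIL (|-1-4|=5 > 1)], height=5
  node 6: h_left=-1, h_right=5, diff=6 [FAIL (|-1-5|=6 > 1)], height=6
  node 5: h_left=-1, h_right=6, diff=7 [FAIL (|-1-6|=7 > 1)], height=7
  node 2: h_left=-1, h_right=7, diff=8 [FAIL (|-1-7|=8 > 1)], height=8
Node 18 violates the condition: |-1 - 1| = 2 > 1.
Result: Not balanced


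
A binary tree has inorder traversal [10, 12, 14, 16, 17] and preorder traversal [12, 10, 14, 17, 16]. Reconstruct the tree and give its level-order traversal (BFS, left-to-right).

Inorder:  [10, 12, 14, 16, 17]
Preorder: [12, 10, 14, 17, 16]
Algorithm: preorder visits root first, so consume preorder in order;
for each root, split the current inorder slice at that value into
left-subtree inorder and right-subtree inorder, then recurse.
Recursive splits:
  root=12; inorder splits into left=[10], right=[14, 16, 17]
  root=10; inorder splits into left=[], right=[]
  root=14; inorder splits into left=[], right=[16, 17]
  root=17; inorder splits into left=[16], right=[]
  root=16; inorder splits into left=[], right=[]
Reconstructed level-order: [12, 10, 14, 17, 16]


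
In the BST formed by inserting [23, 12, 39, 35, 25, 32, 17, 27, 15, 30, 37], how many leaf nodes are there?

Tree built from: [23, 12, 39, 35, 25, 32, 17, 27, 15, 30, 37]
Tree (level-order array): [23, 12, 39, None, 17, 35, None, 15, None, 25, 37, None, None, None, 32, None, None, 27, None, None, 30]
Rule: A leaf has 0 children.
Per-node child counts:
  node 23: 2 child(ren)
  node 12: 1 child(ren)
  node 17: 1 child(ren)
  node 15: 0 child(ren)
  node 39: 1 child(ren)
  node 35: 2 child(ren)
  node 25: 1 child(ren)
  node 32: 1 child(ren)
  node 27: 1 child(ren)
  node 30: 0 child(ren)
  node 37: 0 child(ren)
Matching nodes: [15, 30, 37]
Count of leaf nodes: 3


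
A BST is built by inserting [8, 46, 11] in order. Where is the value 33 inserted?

Starting tree (level order): [8, None, 46, 11]
Insertion path: 8 -> 46 -> 11
Result: insert 33 as right child of 11
Final tree (level order): [8, None, 46, 11, None, None, 33]


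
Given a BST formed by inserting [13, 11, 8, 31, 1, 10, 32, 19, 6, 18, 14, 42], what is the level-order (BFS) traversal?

Tree insertion order: [13, 11, 8, 31, 1, 10, 32, 19, 6, 18, 14, 42]
Tree (level-order array): [13, 11, 31, 8, None, 19, 32, 1, 10, 18, None, None, 42, None, 6, None, None, 14]
BFS from the root, enqueuing left then right child of each popped node:
  queue [13] -> pop 13, enqueue [11, 31], visited so far: [13]
  queue [11, 31] -> pop 11, enqueue [8], visited so far: [13, 11]
  queue [31, 8] -> pop 31, enqueue [19, 32], visited so far: [13, 11, 31]
  queue [8, 19, 32] -> pop 8, enqueue [1, 10], visited so far: [13, 11, 31, 8]
  queue [19, 32, 1, 10] -> pop 19, enqueue [18], visited so far: [13, 11, 31, 8, 19]
  queue [32, 1, 10, 18] -> pop 32, enqueue [42], visited so far: [13, 11, 31, 8, 19, 32]
  queue [1, 10, 18, 42] -> pop 1, enqueue [6], visited so far: [13, 11, 31, 8, 19, 32, 1]
  queue [10, 18, 42, 6] -> pop 10, enqueue [none], visited so far: [13, 11, 31, 8, 19, 32, 1, 10]
  queue [18, 42, 6] -> pop 18, enqueue [14], visited so far: [13, 11, 31, 8, 19, 32, 1, 10, 18]
  queue [42, 6, 14] -> pop 42, enqueue [none], visited so far: [13, 11, 31, 8, 19, 32, 1, 10, 18, 42]
  queue [6, 14] -> pop 6, enqueue [none], visited so far: [13, 11, 31, 8, 19, 32, 1, 10, 18, 42, 6]
  queue [14] -> pop 14, enqueue [none], visited so far: [13, 11, 31, 8, 19, 32, 1, 10, 18, 42, 6, 14]
Result: [13, 11, 31, 8, 19, 32, 1, 10, 18, 42, 6, 14]


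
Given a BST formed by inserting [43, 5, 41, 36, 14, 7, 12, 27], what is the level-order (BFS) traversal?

Tree insertion order: [43, 5, 41, 36, 14, 7, 12, 27]
Tree (level-order array): [43, 5, None, None, 41, 36, None, 14, None, 7, 27, None, 12]
BFS from the root, enqueuing left then right child of each popped node:
  queue [43] -> pop 43, enqueue [5], visited so far: [43]
  queue [5] -> pop 5, enqueue [41], visited so far: [43, 5]
  queue [41] -> pop 41, enqueue [36], visited so far: [43, 5, 41]
  queue [36] -> pop 36, enqueue [14], visited so far: [43, 5, 41, 36]
  queue [14] -> pop 14, enqueue [7, 27], visited so far: [43, 5, 41, 36, 14]
  queue [7, 27] -> pop 7, enqueue [12], visited so far: [43, 5, 41, 36, 14, 7]
  queue [27, 12] -> pop 27, enqueue [none], visited so far: [43, 5, 41, 36, 14, 7, 27]
  queue [12] -> pop 12, enqueue [none], visited so far: [43, 5, 41, 36, 14, 7, 27, 12]
Result: [43, 5, 41, 36, 14, 7, 27, 12]


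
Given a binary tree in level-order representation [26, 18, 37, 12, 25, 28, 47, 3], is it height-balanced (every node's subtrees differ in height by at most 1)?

Tree (level-order array): [26, 18, 37, 12, 25, 28, 47, 3]
Definition: a tree is height-balanced if, at every node, |h(left) - h(right)| <= 1 (empty subtree has height -1).
Bottom-up per-node check:
  node 3: h_left=-1, h_right=-1, diff=0 [OK], height=0
  node 12: h_left=0, h_right=-1, diff=1 [OK], height=1
  node 25: h_left=-1, h_right=-1, diff=0 [OK], height=0
  node 18: h_left=1, h_right=0, diff=1 [OK], height=2
  node 28: h_left=-1, h_right=-1, diff=0 [OK], height=0
  node 47: h_left=-1, h_right=-1, diff=0 [OK], height=0
  node 37: h_left=0, h_right=0, diff=0 [OK], height=1
  node 26: h_left=2, h_right=1, diff=1 [OK], height=3
All nodes satisfy the balance condition.
Result: Balanced


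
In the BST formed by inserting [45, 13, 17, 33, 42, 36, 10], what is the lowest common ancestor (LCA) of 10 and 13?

Tree insertion order: [45, 13, 17, 33, 42, 36, 10]
Tree (level-order array): [45, 13, None, 10, 17, None, None, None, 33, None, 42, 36]
In a BST, the LCA of p=10, q=13 is the first node v on the
root-to-leaf path with p <= v <= q (go left if both < v, right if both > v).
Walk from root:
  at 45: both 10 and 13 < 45, go left
  at 13: 10 <= 13 <= 13, this is the LCA
LCA = 13


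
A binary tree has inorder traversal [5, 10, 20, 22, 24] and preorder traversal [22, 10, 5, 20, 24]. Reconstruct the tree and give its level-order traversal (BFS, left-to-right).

Inorder:  [5, 10, 20, 22, 24]
Preorder: [22, 10, 5, 20, 24]
Algorithm: preorder visits root first, so consume preorder in order;
for each root, split the current inorder slice at that value into
left-subtree inorder and right-subtree inorder, then recurse.
Recursive splits:
  root=22; inorder splits into left=[5, 10, 20], right=[24]
  root=10; inorder splits into left=[5], right=[20]
  root=5; inorder splits into left=[], right=[]
  root=20; inorder splits into left=[], right=[]
  root=24; inorder splits into left=[], right=[]
Reconstructed level-order: [22, 10, 24, 5, 20]


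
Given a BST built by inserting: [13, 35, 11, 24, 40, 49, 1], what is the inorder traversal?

Tree insertion order: [13, 35, 11, 24, 40, 49, 1]
Tree (level-order array): [13, 11, 35, 1, None, 24, 40, None, None, None, None, None, 49]
Inorder traversal: [1, 11, 13, 24, 35, 40, 49]


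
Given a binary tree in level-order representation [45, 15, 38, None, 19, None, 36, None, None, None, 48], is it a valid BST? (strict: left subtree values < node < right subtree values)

Level-order array: [45, 15, 38, None, 19, None, 36, None, None, None, 48]
Validate using subtree bounds (lo, hi): at each node, require lo < value < hi,
then recurse left with hi=value and right with lo=value.
Preorder trace (stopping at first violation):
  at node 45 with bounds (-inf, +inf): OK
  at node 15 with bounds (-inf, 45): OK
  at node 19 with bounds (15, 45): OK
  at node 38 with bounds (45, +inf): VIOLATION
Node 38 violates its bound: not (45 < 38 < +inf).
Result: Not a valid BST


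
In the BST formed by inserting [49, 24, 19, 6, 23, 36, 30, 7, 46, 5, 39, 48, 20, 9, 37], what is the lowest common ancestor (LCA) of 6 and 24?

Tree insertion order: [49, 24, 19, 6, 23, 36, 30, 7, 46, 5, 39, 48, 20, 9, 37]
Tree (level-order array): [49, 24, None, 19, 36, 6, 23, 30, 46, 5, 7, 20, None, None, None, 39, 48, None, None, None, 9, None, None, 37]
In a BST, the LCA of p=6, q=24 is the first node v on the
root-to-leaf path with p <= v <= q (go left if both < v, right if both > v).
Walk from root:
  at 49: both 6 and 24 < 49, go left
  at 24: 6 <= 24 <= 24, this is the LCA
LCA = 24


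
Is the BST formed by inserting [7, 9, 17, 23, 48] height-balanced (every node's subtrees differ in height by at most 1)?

Tree (level-order array): [7, None, 9, None, 17, None, 23, None, 48]
Definition: a tree is height-balanced if, at every node, |h(left) - h(right)| <= 1 (empty subtree has height -1).
Bottom-up per-node check:
  node 48: h_left=-1, h_right=-1, diff=0 [OK], height=0
  node 23: h_left=-1, h_right=0, diff=1 [OK], height=1
  node 17: h_left=-1, h_right=1, diff=2 [FAIL (|-1-1|=2 > 1)], height=2
  node 9: h_left=-1, h_right=2, diff=3 [FAIL (|-1-2|=3 > 1)], height=3
  node 7: h_left=-1, h_right=3, diff=4 [FAIL (|-1-3|=4 > 1)], height=4
Node 17 violates the condition: |-1 - 1| = 2 > 1.
Result: Not balanced


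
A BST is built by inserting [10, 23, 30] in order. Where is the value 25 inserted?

Starting tree (level order): [10, None, 23, None, 30]
Insertion path: 10 -> 23 -> 30
Result: insert 25 as left child of 30
Final tree (level order): [10, None, 23, None, 30, 25]


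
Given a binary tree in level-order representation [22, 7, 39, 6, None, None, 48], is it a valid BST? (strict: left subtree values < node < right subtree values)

Level-order array: [22, 7, 39, 6, None, None, 48]
Validate using subtree bounds (lo, hi): at each node, require lo < value < hi,
then recurse left with hi=value and right with lo=value.
Preorder trace (stopping at first violation):
  at node 22 with bounds (-inf, +inf): OK
  at node 7 with bounds (-inf, 22): OK
  at node 6 with bounds (-inf, 7): OK
  at node 39 with bounds (22, +inf): OK
  at node 48 with bounds (39, +inf): OK
No violation found at any node.
Result: Valid BST


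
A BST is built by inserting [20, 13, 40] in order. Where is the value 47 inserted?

Starting tree (level order): [20, 13, 40]
Insertion path: 20 -> 40
Result: insert 47 as right child of 40
Final tree (level order): [20, 13, 40, None, None, None, 47]


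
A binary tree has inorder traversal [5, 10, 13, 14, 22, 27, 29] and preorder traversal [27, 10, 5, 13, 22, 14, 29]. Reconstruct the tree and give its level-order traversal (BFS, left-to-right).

Inorder:  [5, 10, 13, 14, 22, 27, 29]
Preorder: [27, 10, 5, 13, 22, 14, 29]
Algorithm: preorder visits root first, so consume preorder in order;
for each root, split the current inorder slice at that value into
left-subtree inorder and right-subtree inorder, then recurse.
Recursive splits:
  root=27; inorder splits into left=[5, 10, 13, 14, 22], right=[29]
  root=10; inorder splits into left=[5], right=[13, 14, 22]
  root=5; inorder splits into left=[], right=[]
  root=13; inorder splits into left=[], right=[14, 22]
  root=22; inorder splits into left=[14], right=[]
  root=14; inorder splits into left=[], right=[]
  root=29; inorder splits into left=[], right=[]
Reconstructed level-order: [27, 10, 29, 5, 13, 22, 14]


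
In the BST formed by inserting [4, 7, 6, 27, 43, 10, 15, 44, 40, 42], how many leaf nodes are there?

Tree built from: [4, 7, 6, 27, 43, 10, 15, 44, 40, 42]
Tree (level-order array): [4, None, 7, 6, 27, None, None, 10, 43, None, 15, 40, 44, None, None, None, 42]
Rule: A leaf has 0 children.
Per-node child counts:
  node 4: 1 child(ren)
  node 7: 2 child(ren)
  node 6: 0 child(ren)
  node 27: 2 child(ren)
  node 10: 1 child(ren)
  node 15: 0 child(ren)
  node 43: 2 child(ren)
  node 40: 1 child(ren)
  node 42: 0 child(ren)
  node 44: 0 child(ren)
Matching nodes: [6, 15, 42, 44]
Count of leaf nodes: 4


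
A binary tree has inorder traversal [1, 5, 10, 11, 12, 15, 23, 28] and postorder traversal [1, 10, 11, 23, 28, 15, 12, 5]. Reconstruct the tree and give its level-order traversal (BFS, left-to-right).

Inorder:   [1, 5, 10, 11, 12, 15, 23, 28]
Postorder: [1, 10, 11, 23, 28, 15, 12, 5]
Algorithm: postorder visits root last, so walk postorder right-to-left;
each value is the root of the current inorder slice — split it at that
value, recurse on the right subtree first, then the left.
Recursive splits:
  root=5; inorder splits into left=[1], right=[10, 11, 12, 15, 23, 28]
  root=12; inorder splits into left=[10, 11], right=[15, 23, 28]
  root=15; inorder splits into left=[], right=[23, 28]
  root=28; inorder splits into left=[23], right=[]
  root=23; inorder splits into left=[], right=[]
  root=11; inorder splits into left=[10], right=[]
  root=10; inorder splits into left=[], right=[]
  root=1; inorder splits into left=[], right=[]
Reconstructed level-order: [5, 1, 12, 11, 15, 10, 28, 23]


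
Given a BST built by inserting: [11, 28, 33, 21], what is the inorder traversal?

Tree insertion order: [11, 28, 33, 21]
Tree (level-order array): [11, None, 28, 21, 33]
Inorder traversal: [11, 21, 28, 33]


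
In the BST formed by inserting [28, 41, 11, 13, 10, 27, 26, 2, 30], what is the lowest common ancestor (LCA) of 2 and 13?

Tree insertion order: [28, 41, 11, 13, 10, 27, 26, 2, 30]
Tree (level-order array): [28, 11, 41, 10, 13, 30, None, 2, None, None, 27, None, None, None, None, 26]
In a BST, the LCA of p=2, q=13 is the first node v on the
root-to-leaf path with p <= v <= q (go left if both < v, right if both > v).
Walk from root:
  at 28: both 2 and 13 < 28, go left
  at 11: 2 <= 11 <= 13, this is the LCA
LCA = 11


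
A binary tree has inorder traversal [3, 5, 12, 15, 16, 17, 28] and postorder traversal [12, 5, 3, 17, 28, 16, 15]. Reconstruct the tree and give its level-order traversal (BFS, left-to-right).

Inorder:   [3, 5, 12, 15, 16, 17, 28]
Postorder: [12, 5, 3, 17, 28, 16, 15]
Algorithm: postorder visits root last, so walk postorder right-to-left;
each value is the root of the current inorder slice — split it at that
value, recurse on the right subtree first, then the left.
Recursive splits:
  root=15; inorder splits into left=[3, 5, 12], right=[16, 17, 28]
  root=16; inorder splits into left=[], right=[17, 28]
  root=28; inorder splits into left=[17], right=[]
  root=17; inorder splits into left=[], right=[]
  root=3; inorder splits into left=[], right=[5, 12]
  root=5; inorder splits into left=[], right=[12]
  root=12; inorder splits into left=[], right=[]
Reconstructed level-order: [15, 3, 16, 5, 28, 12, 17]


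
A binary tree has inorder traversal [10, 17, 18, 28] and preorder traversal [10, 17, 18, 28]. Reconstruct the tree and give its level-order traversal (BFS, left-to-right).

Inorder:  [10, 17, 18, 28]
Preorder: [10, 17, 18, 28]
Algorithm: preorder visits root first, so consume preorder in order;
for each root, split the current inorder slice at that value into
left-subtree inorder and right-subtree inorder, then recurse.
Recursive splits:
  root=10; inorder splits into left=[], right=[17, 18, 28]
  root=17; inorder splits into left=[], right=[18, 28]
  root=18; inorder splits into left=[], right=[28]
  root=28; inorder splits into left=[], right=[]
Reconstructed level-order: [10, 17, 18, 28]


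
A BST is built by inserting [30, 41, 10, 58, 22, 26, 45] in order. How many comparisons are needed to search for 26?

Search path for 26: 30 -> 10 -> 22 -> 26
Found: True
Comparisons: 4


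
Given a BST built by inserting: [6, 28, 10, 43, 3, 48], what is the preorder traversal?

Tree insertion order: [6, 28, 10, 43, 3, 48]
Tree (level-order array): [6, 3, 28, None, None, 10, 43, None, None, None, 48]
Preorder traversal: [6, 3, 28, 10, 43, 48]


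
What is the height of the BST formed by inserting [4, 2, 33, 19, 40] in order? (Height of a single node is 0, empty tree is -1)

Insertion order: [4, 2, 33, 19, 40]
Tree (level-order array): [4, 2, 33, None, None, 19, 40]
Compute height bottom-up (empty subtree = -1):
  height(2) = 1 + max(-1, -1) = 0
  height(19) = 1 + max(-1, -1) = 0
  height(40) = 1 + max(-1, -1) = 0
  height(33) = 1 + max(0, 0) = 1
  height(4) = 1 + max(0, 1) = 2
Height = 2


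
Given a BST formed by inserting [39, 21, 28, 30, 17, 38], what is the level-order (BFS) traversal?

Tree insertion order: [39, 21, 28, 30, 17, 38]
Tree (level-order array): [39, 21, None, 17, 28, None, None, None, 30, None, 38]
BFS from the root, enqueuing left then right child of each popped node:
  queue [39] -> pop 39, enqueue [21], visited so far: [39]
  queue [21] -> pop 21, enqueue [17, 28], visited so far: [39, 21]
  queue [17, 28] -> pop 17, enqueue [none], visited so far: [39, 21, 17]
  queue [28] -> pop 28, enqueue [30], visited so far: [39, 21, 17, 28]
  queue [30] -> pop 30, enqueue [38], visited so far: [39, 21, 17, 28, 30]
  queue [38] -> pop 38, enqueue [none], visited so far: [39, 21, 17, 28, 30, 38]
Result: [39, 21, 17, 28, 30, 38]


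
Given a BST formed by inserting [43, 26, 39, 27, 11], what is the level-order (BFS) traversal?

Tree insertion order: [43, 26, 39, 27, 11]
Tree (level-order array): [43, 26, None, 11, 39, None, None, 27]
BFS from the root, enqueuing left then right child of each popped node:
  queue [43] -> pop 43, enqueue [26], visited so far: [43]
  queue [26] -> pop 26, enqueue [11, 39], visited so far: [43, 26]
  queue [11, 39] -> pop 11, enqueue [none], visited so far: [43, 26, 11]
  queue [39] -> pop 39, enqueue [27], visited so far: [43, 26, 11, 39]
  queue [27] -> pop 27, enqueue [none], visited so far: [43, 26, 11, 39, 27]
Result: [43, 26, 11, 39, 27]


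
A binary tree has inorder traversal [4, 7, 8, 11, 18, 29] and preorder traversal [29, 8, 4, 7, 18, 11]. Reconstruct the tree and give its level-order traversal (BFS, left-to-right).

Inorder:  [4, 7, 8, 11, 18, 29]
Preorder: [29, 8, 4, 7, 18, 11]
Algorithm: preorder visits root first, so consume preorder in order;
for each root, split the current inorder slice at that value into
left-subtree inorder and right-subtree inorder, then recurse.
Recursive splits:
  root=29; inorder splits into left=[4, 7, 8, 11, 18], right=[]
  root=8; inorder splits into left=[4, 7], right=[11, 18]
  root=4; inorder splits into left=[], right=[7]
  root=7; inorder splits into left=[], right=[]
  root=18; inorder splits into left=[11], right=[]
  root=11; inorder splits into left=[], right=[]
Reconstructed level-order: [29, 8, 4, 18, 7, 11]


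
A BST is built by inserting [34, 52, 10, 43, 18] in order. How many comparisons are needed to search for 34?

Search path for 34: 34
Found: True
Comparisons: 1


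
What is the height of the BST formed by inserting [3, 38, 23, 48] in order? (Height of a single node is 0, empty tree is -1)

Insertion order: [3, 38, 23, 48]
Tree (level-order array): [3, None, 38, 23, 48]
Compute height bottom-up (empty subtree = -1):
  height(23) = 1 + max(-1, -1) = 0
  height(48) = 1 + max(-1, -1) = 0
  height(38) = 1 + max(0, 0) = 1
  height(3) = 1 + max(-1, 1) = 2
Height = 2


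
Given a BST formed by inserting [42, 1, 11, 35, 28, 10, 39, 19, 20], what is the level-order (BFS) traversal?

Tree insertion order: [42, 1, 11, 35, 28, 10, 39, 19, 20]
Tree (level-order array): [42, 1, None, None, 11, 10, 35, None, None, 28, 39, 19, None, None, None, None, 20]
BFS from the root, enqueuing left then right child of each popped node:
  queue [42] -> pop 42, enqueue [1], visited so far: [42]
  queue [1] -> pop 1, enqueue [11], visited so far: [42, 1]
  queue [11] -> pop 11, enqueue [10, 35], visited so far: [42, 1, 11]
  queue [10, 35] -> pop 10, enqueue [none], visited so far: [42, 1, 11, 10]
  queue [35] -> pop 35, enqueue [28, 39], visited so far: [42, 1, 11, 10, 35]
  queue [28, 39] -> pop 28, enqueue [19], visited so far: [42, 1, 11, 10, 35, 28]
  queue [39, 19] -> pop 39, enqueue [none], visited so far: [42, 1, 11, 10, 35, 28, 39]
  queue [19] -> pop 19, enqueue [20], visited so far: [42, 1, 11, 10, 35, 28, 39, 19]
  queue [20] -> pop 20, enqueue [none], visited so far: [42, 1, 11, 10, 35, 28, 39, 19, 20]
Result: [42, 1, 11, 10, 35, 28, 39, 19, 20]


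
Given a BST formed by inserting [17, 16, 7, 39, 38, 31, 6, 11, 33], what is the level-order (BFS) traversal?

Tree insertion order: [17, 16, 7, 39, 38, 31, 6, 11, 33]
Tree (level-order array): [17, 16, 39, 7, None, 38, None, 6, 11, 31, None, None, None, None, None, None, 33]
BFS from the root, enqueuing left then right child of each popped node:
  queue [17] -> pop 17, enqueue [16, 39], visited so far: [17]
  queue [16, 39] -> pop 16, enqueue [7], visited so far: [17, 16]
  queue [39, 7] -> pop 39, enqueue [38], visited so far: [17, 16, 39]
  queue [7, 38] -> pop 7, enqueue [6, 11], visited so far: [17, 16, 39, 7]
  queue [38, 6, 11] -> pop 38, enqueue [31], visited so far: [17, 16, 39, 7, 38]
  queue [6, 11, 31] -> pop 6, enqueue [none], visited so far: [17, 16, 39, 7, 38, 6]
  queue [11, 31] -> pop 11, enqueue [none], visited so far: [17, 16, 39, 7, 38, 6, 11]
  queue [31] -> pop 31, enqueue [33], visited so far: [17, 16, 39, 7, 38, 6, 11, 31]
  queue [33] -> pop 33, enqueue [none], visited so far: [17, 16, 39, 7, 38, 6, 11, 31, 33]
Result: [17, 16, 39, 7, 38, 6, 11, 31, 33]


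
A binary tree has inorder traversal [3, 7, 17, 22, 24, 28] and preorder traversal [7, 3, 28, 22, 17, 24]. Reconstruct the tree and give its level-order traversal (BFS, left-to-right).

Inorder:  [3, 7, 17, 22, 24, 28]
Preorder: [7, 3, 28, 22, 17, 24]
Algorithm: preorder visits root first, so consume preorder in order;
for each root, split the current inorder slice at that value into
left-subtree inorder and right-subtree inorder, then recurse.
Recursive splits:
  root=7; inorder splits into left=[3], right=[17, 22, 24, 28]
  root=3; inorder splits into left=[], right=[]
  root=28; inorder splits into left=[17, 22, 24], right=[]
  root=22; inorder splits into left=[17], right=[24]
  root=17; inorder splits into left=[], right=[]
  root=24; inorder splits into left=[], right=[]
Reconstructed level-order: [7, 3, 28, 22, 17, 24]


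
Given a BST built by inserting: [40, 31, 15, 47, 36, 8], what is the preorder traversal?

Tree insertion order: [40, 31, 15, 47, 36, 8]
Tree (level-order array): [40, 31, 47, 15, 36, None, None, 8]
Preorder traversal: [40, 31, 15, 8, 36, 47]


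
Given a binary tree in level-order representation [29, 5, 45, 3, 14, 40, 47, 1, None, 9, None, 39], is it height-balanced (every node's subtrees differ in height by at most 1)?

Tree (level-order array): [29, 5, 45, 3, 14, 40, 47, 1, None, 9, None, 39]
Definition: a tree is height-balanced if, at every node, |h(left) - h(right)| <= 1 (empty subtree has height -1).
Bottom-up per-node check:
  node 1: h_left=-1, h_right=-1, diff=0 [OK], height=0
  node 3: h_left=0, h_right=-1, diff=1 [OK], height=1
  node 9: h_left=-1, h_right=-1, diff=0 [OK], height=0
  node 14: h_left=0, h_right=-1, diff=1 [OK], height=1
  node 5: h_left=1, h_right=1, diff=0 [OK], height=2
  node 39: h_left=-1, h_right=-1, diff=0 [OK], height=0
  node 40: h_left=0, h_right=-1, diff=1 [OK], height=1
  node 47: h_left=-1, h_right=-1, diff=0 [OK], height=0
  node 45: h_left=1, h_right=0, diff=1 [OK], height=2
  node 29: h_left=2, h_right=2, diff=0 [OK], height=3
All nodes satisfy the balance condition.
Result: Balanced


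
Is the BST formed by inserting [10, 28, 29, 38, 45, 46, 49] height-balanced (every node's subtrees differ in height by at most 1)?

Tree (level-order array): [10, None, 28, None, 29, None, 38, None, 45, None, 46, None, 49]
Definition: a tree is height-balanced if, at every node, |h(left) - h(right)| <= 1 (empty subtree has height -1).
Bottom-up per-node check:
  node 49: h_left=-1, h_right=-1, diff=0 [OK], height=0
  node 46: h_left=-1, h_right=0, diff=1 [OK], height=1
  node 45: h_left=-1, h_right=1, diff=2 [FAIL (|-1-1|=2 > 1)], height=2
  node 38: h_left=-1, h_right=2, diff=3 [FAIL (|-1-2|=3 > 1)], height=3
  node 29: h_left=-1, h_right=3, diff=4 [FAIL (|-1-3|=4 > 1)], height=4
  node 28: h_left=-1, h_right=4, diff=5 [FAIL (|-1-4|=5 > 1)], height=5
  node 10: h_left=-1, h_right=5, diff=6 [FAIL (|-1-5|=6 > 1)], height=6
Node 45 violates the condition: |-1 - 1| = 2 > 1.
Result: Not balanced


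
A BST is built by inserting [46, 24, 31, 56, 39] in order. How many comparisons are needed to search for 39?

Search path for 39: 46 -> 24 -> 31 -> 39
Found: True
Comparisons: 4


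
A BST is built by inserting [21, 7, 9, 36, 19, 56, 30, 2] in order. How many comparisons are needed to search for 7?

Search path for 7: 21 -> 7
Found: True
Comparisons: 2


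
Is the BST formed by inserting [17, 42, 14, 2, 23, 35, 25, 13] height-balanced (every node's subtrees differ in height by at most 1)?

Tree (level-order array): [17, 14, 42, 2, None, 23, None, None, 13, None, 35, None, None, 25]
Definition: a tree is height-balanced if, at every node, |h(left) - h(right)| <= 1 (empty subtree has height -1).
Bottom-up per-node check:
  node 13: h_left=-1, h_right=-1, diff=0 [OK], height=0
  node 2: h_left=-1, h_right=0, diff=1 [OK], height=1
  node 14: h_left=1, h_right=-1, diff=2 [FAIL (|1--1|=2 > 1)], height=2
  node 25: h_left=-1, h_right=-1, diff=0 [OK], height=0
  node 35: h_left=0, h_right=-1, diff=1 [OK], height=1
  node 23: h_left=-1, h_right=1, diff=2 [FAIL (|-1-1|=2 > 1)], height=2
  node 42: h_left=2, h_right=-1, diff=3 [FAIL (|2--1|=3 > 1)], height=3
  node 17: h_left=2, h_right=3, diff=1 [OK], height=4
Node 14 violates the condition: |1 - -1| = 2 > 1.
Result: Not balanced
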